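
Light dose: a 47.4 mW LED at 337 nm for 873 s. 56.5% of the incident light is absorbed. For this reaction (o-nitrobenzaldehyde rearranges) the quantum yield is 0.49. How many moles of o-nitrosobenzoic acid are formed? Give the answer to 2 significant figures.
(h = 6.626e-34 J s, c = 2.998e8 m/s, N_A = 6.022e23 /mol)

Photon energy at 337 nm: hc/λ = (6.626e-34)(2.998e8)/(337e-9) = 5.895e-19 J.
Energy delivered: (47.4 mW)(873 s) = 41.38 J.
Photons incident: 41.38 / 5.895e-19 = 7.020e19, i.e. 7.020e19/6.022e23 = 1.166e-4 mol.
Photons absorbed: 0.565 × 1.166e-4 = 6.588e-5 mol.
Product: Φ × n_abs = 0.49 × 6.588e-5 = 3.228e-5 mol.

3.2e-5 mol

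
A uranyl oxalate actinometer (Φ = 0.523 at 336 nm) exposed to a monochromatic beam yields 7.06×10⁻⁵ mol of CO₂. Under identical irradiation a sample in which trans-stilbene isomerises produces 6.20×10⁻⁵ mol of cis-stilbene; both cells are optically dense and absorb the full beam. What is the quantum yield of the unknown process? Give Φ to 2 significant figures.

Photons absorbed by the actinometer: 7.06×10⁻⁵ / 0.523 = 1.350×10⁻⁴ mol.
Φ(unknown) = 6.20×10⁻⁵ / 1.350×10⁻⁴ = 0.46.

Φ = 0.46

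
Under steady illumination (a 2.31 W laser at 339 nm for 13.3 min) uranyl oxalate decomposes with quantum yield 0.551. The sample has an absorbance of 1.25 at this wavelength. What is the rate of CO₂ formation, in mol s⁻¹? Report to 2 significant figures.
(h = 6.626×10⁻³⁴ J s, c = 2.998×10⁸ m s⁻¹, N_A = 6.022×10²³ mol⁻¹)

Photon energy at 339 nm: hc/λ = (6.626×10⁻³⁴)(2.998×10⁸)/(339×10⁻⁹) = 5.860×10⁻¹⁹ J.
Energy delivered: (2.31 W)(798 s) = 1843 J.
Photons incident: 1843 / 5.860×10⁻¹⁹ = 3.145×10²¹, i.e. 3.145×10²¹/6.022×10²³ = 0.005223 mol.
Fraction absorbed: 1 − 10^(−1.25) = 0.9438.
Photons absorbed: 0.9438 × 0.005223 = 0.004929 mol.
Product formed: 0.551 × 0.004929 = 0.002716 mol.
Rate: 0.002716 / 798 s = 3.4×10⁻⁶ mol s⁻¹.

3.4×10⁻⁶ mol s⁻¹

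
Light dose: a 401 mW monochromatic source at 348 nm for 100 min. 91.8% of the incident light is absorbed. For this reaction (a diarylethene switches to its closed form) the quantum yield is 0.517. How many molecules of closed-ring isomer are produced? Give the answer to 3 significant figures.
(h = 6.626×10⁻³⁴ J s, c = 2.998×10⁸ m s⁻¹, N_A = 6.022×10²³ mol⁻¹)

2.00×10²¹ molecules

Photon energy at 348 nm: hc/λ = (6.626×10⁻³⁴)(2.998×10⁸)/(348×10⁻⁹) = 5.708×10⁻¹⁹ J.
Energy delivered: (401 mW)(6000 s) = 2406 J.
Photons incident: 2406 / 5.708×10⁻¹⁹ = 4.215×10²¹, i.e. 4.215×10²¹/6.022×10²³ = 0.006999 mol.
Photons absorbed: 0.918 × 0.006999 = 0.006425 mol.
Product: Φ × n_abs = 0.517 × 0.006425 = 0.003322 mol.
As a count: 0.003322 × 6.022×10²³ = 2.00×10²¹.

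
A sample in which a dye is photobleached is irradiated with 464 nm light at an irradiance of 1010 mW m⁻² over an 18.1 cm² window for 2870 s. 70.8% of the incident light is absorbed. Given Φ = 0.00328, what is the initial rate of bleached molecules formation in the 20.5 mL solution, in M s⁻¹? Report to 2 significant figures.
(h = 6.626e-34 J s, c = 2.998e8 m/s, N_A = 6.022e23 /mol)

Photon energy at 464 nm: hc/λ = (6.626e-34)(2.998e8)/(464e-9) = 4.281e-19 J.
Energy delivered: (1010 mW m⁻²)(18.1e-4 m²)(2870 s) = 5.247 J.
Photons incident: 5.247 / 4.281e-19 = 1.226e19, i.e. 1.226e19/6.022e23 = 2.036e-5 mol.
Photons absorbed: 0.708 × 2.036e-5 = 1.441e-5 mol.
Product formed: 0.00328 × 1.441e-5 = 4.726e-8 mol.
Rate: 4.726e-8 mol / (2870 s × 0.0205 L) = 8.0e-10 M s⁻¹.

8.0e-10 M s⁻¹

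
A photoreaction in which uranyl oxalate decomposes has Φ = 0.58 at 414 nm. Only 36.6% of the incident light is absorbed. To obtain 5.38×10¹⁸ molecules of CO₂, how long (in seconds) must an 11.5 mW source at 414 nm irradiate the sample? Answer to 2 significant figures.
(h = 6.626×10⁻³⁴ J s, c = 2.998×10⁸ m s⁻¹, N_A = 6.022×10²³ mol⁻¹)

Product: 5.38×10¹⁸ / 6.022×10²³ = 8.934×10⁻⁶ mol.
Photons that must be absorbed: 8.934×10⁻⁶ / 0.58 = 1.540×10⁻⁵ mol.
Incident photons needed: 1.540×10⁻⁵ / 0.366 = 4.208×10⁻⁵ mol.
Photon energy: hc/λ = 4.798×10⁻¹⁹ J; per mole, 2.889×10⁵ J mol⁻¹.
Energy required: 4.208×10⁻⁵ × 2.889×10⁵ = 12.16 J.
Time: 12.16 J / 0.0115 W = 1100 s.

t ≈ 1100 s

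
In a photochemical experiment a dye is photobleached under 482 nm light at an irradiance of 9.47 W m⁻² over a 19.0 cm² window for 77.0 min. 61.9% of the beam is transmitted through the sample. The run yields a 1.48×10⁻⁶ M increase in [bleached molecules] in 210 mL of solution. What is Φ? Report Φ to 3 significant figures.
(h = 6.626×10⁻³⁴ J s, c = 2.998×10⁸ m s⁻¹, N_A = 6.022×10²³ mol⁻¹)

Φ = 0.00244

Product: (1.48×10⁻⁶ M)(0.21 L) = 3.108×10⁻⁷ mol.
Photon energy at 482 nm: hc/λ = (6.626×10⁻³⁴)(2.998×10⁸)/(482×10⁻⁹) = 4.121×10⁻¹⁹ J.
Energy delivered: (9.47 W m⁻²)(19.0×10⁻⁴ m²)(4620 s) = 83.13 J.
Photons incident: 83.13 / 4.121×10⁻¹⁹ = 2.017×10²⁰, i.e. 2.017×10²⁰/6.022×10²³ = 3.349×10⁻⁴ mol.
Fraction absorbed: 1 − 61.9/100 = 0.3810.
Photons absorbed: 0.3810 × 3.349×10⁻⁴ = 1.276×10⁻⁴ mol.
Φ = 3.108×10⁻⁷ mol / 1.276×10⁻⁴ mol photons = 0.00244.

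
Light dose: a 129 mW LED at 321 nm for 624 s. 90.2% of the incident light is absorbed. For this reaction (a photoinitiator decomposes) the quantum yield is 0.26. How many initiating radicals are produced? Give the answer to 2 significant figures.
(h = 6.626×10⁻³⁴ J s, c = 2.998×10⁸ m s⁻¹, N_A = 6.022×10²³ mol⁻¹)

3.1×10¹⁹ initiating radicals

Photon energy at 321 nm: hc/λ = (6.626×10⁻³⁴)(2.998×10⁸)/(321×10⁻⁹) = 6.188×10⁻¹⁹ J.
Energy delivered: (129 mW)(624 s) = 80.50 J.
Photons incident: 80.50 / 6.188×10⁻¹⁹ = 1.301×10²⁰, i.e. 1.301×10²⁰/6.022×10²³ = 2.160×10⁻⁴ mol.
Photons absorbed: 0.902 × 2.160×10⁻⁴ = 1.948×10⁻⁴ mol.
Product: Φ × n_abs = 0.26 × 1.948×10⁻⁴ = 5.065×10⁻⁵ mol.
As a count: 5.065×10⁻⁵ × 6.022×10²³ = 3.1×10¹⁹.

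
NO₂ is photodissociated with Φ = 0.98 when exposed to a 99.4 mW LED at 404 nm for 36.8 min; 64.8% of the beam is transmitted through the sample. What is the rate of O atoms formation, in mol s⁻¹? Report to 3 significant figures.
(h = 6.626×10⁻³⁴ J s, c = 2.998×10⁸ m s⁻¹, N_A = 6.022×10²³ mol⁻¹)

1.16×10⁻⁷ mol s⁻¹

Photon energy at 404 nm: hc/λ = (6.626×10⁻³⁴)(2.998×10⁸)/(404×10⁻⁹) = 4.917×10⁻¹⁹ J.
Energy delivered: (99.4 mW)(2208 s) = 219.5 J.
Photons incident: 219.5 / 4.917×10⁻¹⁹ = 4.464×10²⁰, i.e. 4.464×10²⁰/6.022×10²³ = 7.413×10⁻⁴ mol.
Fraction absorbed: 1 − 64.8/100 = 0.3520.
Photons absorbed: 0.3520 × 7.413×10⁻⁴ = 2.609×10⁻⁴ mol.
Product formed: 0.98 × 2.609×10⁻⁴ = 2.557×10⁻⁴ mol.
Rate: 2.557×10⁻⁴ / 2208 s = 1.16×10⁻⁷ mol s⁻¹.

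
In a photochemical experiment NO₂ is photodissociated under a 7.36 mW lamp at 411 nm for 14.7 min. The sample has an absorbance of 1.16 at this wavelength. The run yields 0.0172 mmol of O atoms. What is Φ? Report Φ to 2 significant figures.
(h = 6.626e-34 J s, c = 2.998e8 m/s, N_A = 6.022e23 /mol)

Product: 0.0172 mmol = 1.72e-5 mol.
Photon energy at 411 nm: hc/λ = (6.626e-34)(2.998e8)/(411e-9) = 4.833e-19 J.
Energy delivered: (7.36 mW)(882 s) = 6.492 J.
Photons incident: 6.492 / 4.833e-19 = 1.343e19, i.e. 1.343e19/6.022e23 = 2.230e-5 mol.
Fraction absorbed: 1 − 10^(−1.16) = 0.9308.
Photons absorbed: 0.9308 × 2.230e-5 = 2.076e-5 mol.
Φ = 1.72e-5 mol / 2.076e-5 mol photons = 0.83.

Φ = 0.83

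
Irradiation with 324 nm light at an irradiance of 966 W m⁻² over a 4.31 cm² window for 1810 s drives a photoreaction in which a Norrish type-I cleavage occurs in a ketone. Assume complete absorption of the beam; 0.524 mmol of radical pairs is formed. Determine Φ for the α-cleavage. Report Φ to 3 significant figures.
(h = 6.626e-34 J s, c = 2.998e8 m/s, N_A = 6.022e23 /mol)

Product: 0.524 mmol = 5.24e-4 mol.
Photon energy at 324 nm: hc/λ = (6.626e-34)(2.998e8)/(324e-9) = 6.131e-19 J.
Energy delivered: (966 W m⁻²)(4.31e-4 m²)(1810 s) = 753.6 J.
Photons incident: 753.6 / 6.131e-19 = 1.229e21, i.e. 1.229e21/6.022e23 = 0.002041 mol.
Φ = 5.24e-4 mol / 0.002041 mol photons = 0.257.

Φ = 0.257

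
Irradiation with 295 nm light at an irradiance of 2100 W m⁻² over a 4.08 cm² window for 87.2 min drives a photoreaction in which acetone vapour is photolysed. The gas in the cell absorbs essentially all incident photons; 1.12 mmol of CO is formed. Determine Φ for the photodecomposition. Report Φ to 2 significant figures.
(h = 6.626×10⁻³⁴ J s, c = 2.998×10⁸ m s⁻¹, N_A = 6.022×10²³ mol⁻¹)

Φ = 0.10

Product: 1.12 mmol = 0.00112 mol.
Photon energy at 295 nm: hc/λ = (6.626×10⁻³⁴)(2.998×10⁸)/(295×10⁻⁹) = 6.734×10⁻¹⁹ J.
Energy delivered: (2100 W m⁻²)(4.08×10⁻⁴ m²)(5232 s) = 4483 J.
Photons incident: 4483 / 6.734×10⁻¹⁹ = 6.657×10²¹, i.e. 6.657×10²¹/6.022×10²³ = 0.01105 mol.
Φ = 0.00112 mol / 0.01105 mol photons = 0.10.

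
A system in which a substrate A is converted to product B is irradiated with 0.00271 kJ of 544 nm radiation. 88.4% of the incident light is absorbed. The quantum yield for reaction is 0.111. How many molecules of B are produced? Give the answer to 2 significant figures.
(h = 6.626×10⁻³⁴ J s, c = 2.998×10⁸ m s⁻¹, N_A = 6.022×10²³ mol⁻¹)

Photon energy at 544 nm: hc/λ = (6.626×10⁻³⁴)(2.998×10⁸)/(544×10⁻⁹) = 3.652×10⁻¹⁹ J.
Incident energy: 0.00271 kJ = 2.71 J.
Photons incident: 2.71 / 3.652×10⁻¹⁹ = 7.421×10¹⁸, i.e. 7.421×10¹⁸/6.022×10²³ = 1.232×10⁻⁵ mol.
Photons absorbed: 0.884 × 1.232×10⁻⁵ = 1.089×10⁻⁵ mol.
Product: Φ × n_abs = 0.111 × 1.089×10⁻⁵ = 1.209×10⁻⁶ mol.
As a count: 1.209×10⁻⁶ × 6.022×10²³ = 7.3×10¹⁷.

7.3×10¹⁷ molecules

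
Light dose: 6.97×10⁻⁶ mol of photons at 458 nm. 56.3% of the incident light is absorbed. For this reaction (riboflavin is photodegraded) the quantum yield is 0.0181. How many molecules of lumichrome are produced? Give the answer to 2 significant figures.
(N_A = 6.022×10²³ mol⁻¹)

Photons absorbed: 0.563 × 6.97×10⁻⁶ = 3.924×10⁻⁶ mol.
Product: Φ × n_abs = 0.0181 × 3.924×10⁻⁶ = 7.102×10⁻⁸ mol.
As a count: 7.102×10⁻⁸ × 6.022×10²³ = 4.3×10¹⁶.

4.3×10¹⁶ molecules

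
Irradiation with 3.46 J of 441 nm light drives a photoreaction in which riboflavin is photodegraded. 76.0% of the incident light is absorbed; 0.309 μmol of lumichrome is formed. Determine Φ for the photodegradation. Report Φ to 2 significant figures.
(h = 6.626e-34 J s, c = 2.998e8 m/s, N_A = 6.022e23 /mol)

Φ = 0.032

Product: 0.309 μmol = 3.09e-7 mol.
Photon energy at 441 nm: hc/λ = (6.626e-34)(2.998e8)/(441e-9) = 4.504e-19 J.
Photons incident: 3.46 / 4.504e-19 = 7.682e18, i.e. 7.682e18/6.022e23 = 1.276e-5 mol.
Photons absorbed: 0.760 × 1.276e-5 = 9.698e-6 mol.
Φ = 3.09e-7 mol / 9.698e-6 mol photons = 0.032.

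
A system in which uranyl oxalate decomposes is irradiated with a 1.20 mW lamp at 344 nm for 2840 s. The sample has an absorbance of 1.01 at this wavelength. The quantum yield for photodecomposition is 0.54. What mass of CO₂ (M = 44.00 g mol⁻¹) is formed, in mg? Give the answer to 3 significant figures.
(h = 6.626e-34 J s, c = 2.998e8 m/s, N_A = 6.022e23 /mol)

0.210 mg

Photon energy at 344 nm: hc/λ = (6.626e-34)(2.998e8)/(344e-9) = 5.775e-19 J.
Energy delivered: (1.20 mW)(2840 s) = 3.408 J.
Photons incident: 3.408 / 5.775e-19 = 5.901e18, i.e. 5.901e18/6.022e23 = 9.799e-6 mol.
Fraction absorbed: 1 − 10^(−1.01) = 0.9023.
Photons absorbed: 0.9023 × 9.799e-6 = 8.842e-6 mol.
Product: Φ × n_abs = 0.54 × 8.842e-6 = 4.775e-6 mol.
Mass: 4.775e-6 × 44.00 = 2.101e-4 g = 0.210 mg.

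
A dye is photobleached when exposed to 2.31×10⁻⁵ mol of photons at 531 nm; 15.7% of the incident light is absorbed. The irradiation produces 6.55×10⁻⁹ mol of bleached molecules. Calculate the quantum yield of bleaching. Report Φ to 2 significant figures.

Photons absorbed: 0.157 × 2.31×10⁻⁵ = 3.627×10⁻⁶ mol.
Φ = 6.55×10⁻⁹ mol / 3.627×10⁻⁶ mol photons = 0.0018.

Φ = 0.0018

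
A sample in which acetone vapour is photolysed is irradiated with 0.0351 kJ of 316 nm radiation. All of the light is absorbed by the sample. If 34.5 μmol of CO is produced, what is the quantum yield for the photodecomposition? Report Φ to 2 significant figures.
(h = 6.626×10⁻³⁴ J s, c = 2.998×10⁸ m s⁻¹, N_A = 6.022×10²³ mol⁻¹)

Product: 34.5 μmol = 3.45×10⁻⁵ mol.
Photon energy at 316 nm: hc/λ = (6.626×10⁻³⁴)(2.998×10⁸)/(316×10⁻⁹) = 6.286×10⁻¹⁹ J.
Incident energy: 0.0351 kJ = 35.1 J.
Photons incident: 35.1 / 6.286×10⁻¹⁹ = 5.584×10¹⁹, i.e. 5.584×10¹⁹/6.022×10²³ = 9.273×10⁻⁵ mol.
Φ = 3.45×10⁻⁵ mol / 9.273×10⁻⁵ mol photons = 0.37.

Φ = 0.37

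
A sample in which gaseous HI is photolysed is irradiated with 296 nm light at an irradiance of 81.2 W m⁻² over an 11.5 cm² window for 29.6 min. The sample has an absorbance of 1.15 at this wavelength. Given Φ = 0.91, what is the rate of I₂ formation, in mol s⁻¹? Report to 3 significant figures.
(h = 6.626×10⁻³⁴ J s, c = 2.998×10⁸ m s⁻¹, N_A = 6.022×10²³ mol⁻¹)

1.95×10⁻⁷ mol s⁻¹

Photon energy at 296 nm: hc/λ = (6.626×10⁻³⁴)(2.998×10⁸)/(296×10⁻⁹) = 6.711×10⁻¹⁹ J.
Energy delivered: (81.2 W m⁻²)(11.5×10⁻⁴ m²)(1776 s) = 165.8 J.
Photons incident: 165.8 / 6.711×10⁻¹⁹ = 2.471×10²⁰, i.e. 2.471×10²⁰/6.022×10²³ = 4.103×10⁻⁴ mol.
Fraction absorbed: 1 − 10^(−1.15) = 0.9292.
Photons absorbed: 0.9292 × 4.103×10⁻⁴ = 3.813×10⁻⁴ mol.
Product formed: 0.91 × 3.813×10⁻⁴ = 3.470×10⁻⁴ mol.
Rate: 3.470×10⁻⁴ / 1776 s = 1.95×10⁻⁷ mol s⁻¹.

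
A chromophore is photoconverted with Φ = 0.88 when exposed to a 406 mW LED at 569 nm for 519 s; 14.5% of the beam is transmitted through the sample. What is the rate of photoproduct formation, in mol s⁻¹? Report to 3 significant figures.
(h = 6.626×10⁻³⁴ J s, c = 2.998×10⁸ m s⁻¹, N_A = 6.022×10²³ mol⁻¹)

1.45×10⁻⁶ mol s⁻¹

Photon energy at 569 nm: hc/λ = (6.626×10⁻³⁴)(2.998×10⁸)/(569×10⁻⁹) = 3.491×10⁻¹⁹ J.
Energy delivered: (406 mW)(519 s) = 210.7 J.
Photons incident: 210.7 / 3.491×10⁻¹⁹ = 6.036×10²⁰, i.e. 6.036×10²⁰/6.022×10²³ = 0.001002 mol.
Fraction absorbed: 1 − 14.5/100 = 0.8550.
Photons absorbed: 0.8550 × 0.001002 = 8.567×10⁻⁴ mol.
Product formed: 0.88 × 8.567×10⁻⁴ = 7.539×10⁻⁴ mol.
Rate: 7.539×10⁻⁴ / 519 s = 1.45×10⁻⁶ mol s⁻¹.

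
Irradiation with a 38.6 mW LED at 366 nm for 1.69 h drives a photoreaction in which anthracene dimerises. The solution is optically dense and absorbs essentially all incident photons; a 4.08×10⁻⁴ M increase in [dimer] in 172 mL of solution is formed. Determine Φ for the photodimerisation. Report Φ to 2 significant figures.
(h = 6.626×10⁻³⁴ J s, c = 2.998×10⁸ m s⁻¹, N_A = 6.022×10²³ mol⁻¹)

Φ = 0.098

Product: (4.08×10⁻⁴ M)(0.172 L) = 7.018×10⁻⁵ mol.
Photon energy at 366 nm: hc/λ = (6.626×10⁻³⁴)(2.998×10⁸)/(366×10⁻⁹) = 5.428×10⁻¹⁹ J.
Energy delivered: (38.6 mW)(6084 s) = 234.8 J.
Photons incident: 234.8 / 5.428×10⁻¹⁹ = 4.326×10²⁰, i.e. 4.326×10²⁰/6.022×10²³ = 7.184×10⁻⁴ mol.
Φ = 7.018×10⁻⁵ mol / 7.184×10⁻⁴ mol photons = 0.098.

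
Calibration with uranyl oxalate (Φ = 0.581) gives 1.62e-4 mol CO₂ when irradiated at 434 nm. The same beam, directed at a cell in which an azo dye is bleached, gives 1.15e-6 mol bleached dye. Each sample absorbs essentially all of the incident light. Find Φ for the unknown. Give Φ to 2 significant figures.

Photons absorbed by the actinometer: 1.62e-4 / 0.581 = 2.788e-4 mol.
Φ(unknown) = 1.15e-6 / 2.788e-4 = 0.0041.

Φ = 0.0041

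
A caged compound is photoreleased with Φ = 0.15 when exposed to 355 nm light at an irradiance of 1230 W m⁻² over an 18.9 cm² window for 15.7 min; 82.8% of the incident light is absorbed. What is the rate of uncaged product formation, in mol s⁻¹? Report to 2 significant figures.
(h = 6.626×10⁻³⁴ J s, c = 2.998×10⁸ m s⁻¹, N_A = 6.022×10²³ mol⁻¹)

8.6×10⁻⁷ mol s⁻¹

Photon energy at 355 nm: hc/λ = (6.626×10⁻³⁴)(2.998×10⁸)/(355×10⁻⁹) = 5.596×10⁻¹⁹ J.
Energy delivered: (1230 W m⁻²)(18.9×10⁻⁴ m²)(942 s) = 2190 J.
Photons incident: 2190 / 5.596×10⁻¹⁹ = 3.914×10²¹, i.e. 3.914×10²¹/6.022×10²³ = 0.006500 mol.
Photons absorbed: 0.828 × 0.006500 = 0.005382 mol.
Product formed: 0.15 × 0.005382 = 8.073×10⁻⁴ mol.
Rate: 8.073×10⁻⁴ / 942 s = 8.6×10⁻⁷ mol s⁻¹.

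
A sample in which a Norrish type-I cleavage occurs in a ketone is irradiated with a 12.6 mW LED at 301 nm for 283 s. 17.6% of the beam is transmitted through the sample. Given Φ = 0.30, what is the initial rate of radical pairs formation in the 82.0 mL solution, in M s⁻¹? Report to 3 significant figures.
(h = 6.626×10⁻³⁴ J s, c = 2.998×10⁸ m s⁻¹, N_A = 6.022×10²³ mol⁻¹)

9.56×10⁻⁸ M s⁻¹

Photon energy at 301 nm: hc/λ = (6.626×10⁻³⁴)(2.998×10⁸)/(301×10⁻⁹) = 6.600×10⁻¹⁹ J.
Energy delivered: (12.6 mW)(283 s) = 3.566 J.
Photons incident: 3.566 / 6.600×10⁻¹⁹ = 5.403×10¹⁸, i.e. 5.403×10¹⁸/6.022×10²³ = 8.972×10⁻⁶ mol.
Fraction absorbed: 1 − 17.6/100 = 0.8240.
Photons absorbed: 0.8240 × 8.972×10⁻⁶ = 7.393×10⁻⁶ mol.
Product formed: 0.30 × 7.393×10⁻⁶ = 2.218×10⁻⁶ mol.
Rate: 2.218×10⁻⁶ mol / (283 s × 0.082 L) = 9.56×10⁻⁸ M s⁻¹.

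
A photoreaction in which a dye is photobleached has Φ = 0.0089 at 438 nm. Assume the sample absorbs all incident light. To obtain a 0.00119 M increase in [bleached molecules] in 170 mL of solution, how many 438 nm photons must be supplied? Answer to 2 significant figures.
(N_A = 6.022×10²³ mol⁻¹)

Product: (0.00119 M)(0.17 L) = 2.023×10⁻⁴ mol.
Photons that must be absorbed: 2.023×10⁻⁴ / 0.0089 = 0.02273 mol.
Photon count: 0.02273 × 6.022×10²³ = 1.4×10²².

1.4×10²² photons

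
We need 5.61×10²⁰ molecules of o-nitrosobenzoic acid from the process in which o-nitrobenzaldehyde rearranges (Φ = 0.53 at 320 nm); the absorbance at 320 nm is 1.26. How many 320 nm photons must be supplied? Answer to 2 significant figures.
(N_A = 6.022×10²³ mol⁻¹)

Product: 5.61×10²⁰ / 6.022×10²³ = 9.316×10⁻⁴ mol.
Photons that must be absorbed: 9.316×10⁻⁴ / 0.53 = 0.001758 mol.
Fraction absorbed: 1 − 10^(−1.26) = 0.9450.
Incident photons needed: 0.001758 / 0.9450 = 0.001860 mol.
Photon count: 0.001860 × 6.022×10²³ = 1.1×10²¹.

1.1×10²¹ photons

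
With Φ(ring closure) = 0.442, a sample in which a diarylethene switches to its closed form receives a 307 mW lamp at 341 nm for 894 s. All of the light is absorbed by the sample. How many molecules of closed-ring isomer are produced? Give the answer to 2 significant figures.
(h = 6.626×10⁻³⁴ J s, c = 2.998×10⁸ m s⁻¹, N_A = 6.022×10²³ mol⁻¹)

Photon energy at 341 nm: hc/λ = (6.626×10⁻³⁴)(2.998×10⁸)/(341×10⁻⁹) = 5.825×10⁻¹⁹ J.
Energy delivered: (307 mW)(894 s) = 274.5 J.
Photons incident: 274.5 / 5.825×10⁻¹⁹ = 4.712×10²⁰, i.e. 4.712×10²⁰/6.022×10²³ = 7.825×10⁻⁴ mol.
Product: Φ × n_abs = 0.442 × 7.825×10⁻⁴ = 3.459×10⁻⁴ mol.
As a count: 3.459×10⁻⁴ × 6.022×10²³ = 2.1×10²⁰.

2.1×10²⁰ molecules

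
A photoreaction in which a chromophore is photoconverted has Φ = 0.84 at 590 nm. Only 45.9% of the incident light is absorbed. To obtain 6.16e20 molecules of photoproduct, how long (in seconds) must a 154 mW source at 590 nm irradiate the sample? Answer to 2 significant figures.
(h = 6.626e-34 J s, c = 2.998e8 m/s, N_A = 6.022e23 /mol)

t ≈ 3500 s

Product: 6.16e20 / 6.022e23 = 0.001023 mol.
Photons that must be absorbed: 0.001023 / 0.84 = 0.001218 mol.
Incident photons needed: 0.001218 / 0.459 = 0.002654 mol.
Photon energy: hc/λ = 3.367e-19 J; per mole, 2.028e5 J mol⁻¹.
Energy required: 0.002654 × 2.028e5 = 538.2 J.
Time: 538.2 J / 0.154 W = 3500 s.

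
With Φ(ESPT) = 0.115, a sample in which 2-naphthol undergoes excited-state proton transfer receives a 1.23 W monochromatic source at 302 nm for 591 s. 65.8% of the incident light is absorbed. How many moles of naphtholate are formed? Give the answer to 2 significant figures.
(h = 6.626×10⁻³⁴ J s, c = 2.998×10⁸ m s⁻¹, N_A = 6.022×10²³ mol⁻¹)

1.4×10⁻⁴ mol

Photon energy at 302 nm: hc/λ = (6.626×10⁻³⁴)(2.998×10⁸)/(302×10⁻⁹) = 6.578×10⁻¹⁹ J.
Energy delivered: (1.23 W)(591 s) = 726.9 J.
Photons incident: 726.9 / 6.578×10⁻¹⁹ = 1.105×10²¹, i.e. 1.105×10²¹/6.022×10²³ = 0.001835 mol.
Photons absorbed: 0.658 × 0.001835 = 0.001207 mol.
Product: Φ × n_abs = 0.115 × 0.001207 = 1.388×10⁻⁴ mol.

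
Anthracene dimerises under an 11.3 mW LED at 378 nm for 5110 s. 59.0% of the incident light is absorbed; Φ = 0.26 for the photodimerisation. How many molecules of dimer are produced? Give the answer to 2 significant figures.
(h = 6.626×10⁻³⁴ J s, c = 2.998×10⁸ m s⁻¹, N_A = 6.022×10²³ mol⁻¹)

1.7×10¹⁹ molecules

Photon energy at 378 nm: hc/λ = (6.626×10⁻³⁴)(2.998×10⁸)/(378×10⁻⁹) = 5.255×10⁻¹⁹ J.
Energy delivered: (11.3 mW)(5110 s) = 57.74 J.
Photons incident: 57.74 / 5.255×10⁻¹⁹ = 1.099×10²⁰, i.e. 1.099×10²⁰/6.022×10²³ = 1.825×10⁻⁴ mol.
Photons absorbed: 0.590 × 1.825×10⁻⁴ = 1.077×10⁻⁴ mol.
Product: Φ × n_abs = 0.26 × 1.077×10⁻⁴ = 2.800×10⁻⁵ mol.
As a count: 2.800×10⁻⁵ × 6.022×10²³ = 1.7×10¹⁹.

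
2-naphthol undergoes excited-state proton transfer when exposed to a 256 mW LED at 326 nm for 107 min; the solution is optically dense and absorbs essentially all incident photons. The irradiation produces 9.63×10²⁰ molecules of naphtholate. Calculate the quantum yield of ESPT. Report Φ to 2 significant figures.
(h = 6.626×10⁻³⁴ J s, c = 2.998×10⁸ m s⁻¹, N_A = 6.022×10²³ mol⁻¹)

Φ = 0.36

Product: 9.63×10²⁰ / 6.022×10²³ = 0.001599 mol.
Photon energy at 326 nm: hc/λ = (6.626×10⁻³⁴)(2.998×10⁸)/(326×10⁻⁹) = 6.093×10⁻¹⁹ J.
Energy delivered: (256 mW)(6420 s) = 1644 J.
Photons incident: 1644 / 6.093×10⁻¹⁹ = 2.698×10²¹, i.e. 2.698×10²¹/6.022×10²³ = 0.004480 mol.
Φ = 0.001599 mol / 0.004480 mol photons = 0.36.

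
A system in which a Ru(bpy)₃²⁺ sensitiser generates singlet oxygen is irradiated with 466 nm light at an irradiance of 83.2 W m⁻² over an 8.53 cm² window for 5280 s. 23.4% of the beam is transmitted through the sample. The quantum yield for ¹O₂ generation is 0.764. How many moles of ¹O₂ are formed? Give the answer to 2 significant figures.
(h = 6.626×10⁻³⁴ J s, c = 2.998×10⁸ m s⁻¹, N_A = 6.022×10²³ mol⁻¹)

8.5×10⁻⁴ mol

Photon energy at 466 nm: hc/λ = (6.626×10⁻³⁴)(2.998×10⁸)/(466×10⁻⁹) = 4.263×10⁻¹⁹ J.
Energy delivered: (83.2 W m⁻²)(8.53×10⁻⁴ m²)(5280 s) = 374.7 J.
Photons incident: 374.7 / 4.263×10⁻¹⁹ = 8.790×10²⁰, i.e. 8.790×10²⁰/6.022×10²³ = 0.001460 mol.
Fraction absorbed: 1 − 23.4/100 = 0.7660.
Photons absorbed: 0.7660 × 0.001460 = 0.001118 mol.
Product: Φ × n_abs = 0.764 × 0.001118 = 8.542×10⁻⁴ mol.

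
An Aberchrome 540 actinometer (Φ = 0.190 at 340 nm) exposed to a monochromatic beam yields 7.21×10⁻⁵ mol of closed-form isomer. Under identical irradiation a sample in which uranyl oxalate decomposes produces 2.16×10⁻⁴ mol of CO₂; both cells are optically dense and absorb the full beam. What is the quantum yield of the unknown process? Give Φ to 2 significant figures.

Photons absorbed by the actinometer: 7.21×10⁻⁵ / 0.190 = 3.795×10⁻⁴ mol.
Φ(unknown) = 2.16×10⁻⁴ / 3.795×10⁻⁴ = 0.57.

Φ = 0.57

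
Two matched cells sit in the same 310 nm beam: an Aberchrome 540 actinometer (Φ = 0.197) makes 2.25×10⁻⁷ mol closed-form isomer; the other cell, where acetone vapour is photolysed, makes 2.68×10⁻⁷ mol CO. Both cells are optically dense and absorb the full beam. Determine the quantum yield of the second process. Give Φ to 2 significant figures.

Photons absorbed by the actinometer: 2.25×10⁻⁷ / 0.197 = 1.142×10⁻⁶ mol.
Φ(unknown) = 2.68×10⁻⁷ / 1.142×10⁻⁶ = 0.23.

Φ = 0.23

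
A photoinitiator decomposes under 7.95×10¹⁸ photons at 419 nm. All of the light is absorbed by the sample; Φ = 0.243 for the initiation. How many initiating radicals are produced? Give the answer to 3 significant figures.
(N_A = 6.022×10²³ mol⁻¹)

Moles of photons: 7.95×10¹⁸ / 6.022×10²³ = 1.320×10⁻⁵ mol.
Product: Φ × n_abs = 0.243 × 1.320×10⁻⁵ = 3.208×10⁻⁶ mol.
As a count: 3.208×10⁻⁶ × 6.022×10²³ = 1.93×10¹⁸.

1.93×10¹⁸ initiating radicals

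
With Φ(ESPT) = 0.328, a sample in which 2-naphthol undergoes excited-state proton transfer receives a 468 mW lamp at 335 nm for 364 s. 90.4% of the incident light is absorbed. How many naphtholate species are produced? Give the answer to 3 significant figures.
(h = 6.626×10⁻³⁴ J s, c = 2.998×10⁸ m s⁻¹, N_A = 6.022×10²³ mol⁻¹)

8.52×10¹⁹ species

Photon energy at 335 nm: hc/λ = (6.626×10⁻³⁴)(2.998×10⁸)/(335×10⁻⁹) = 5.930×10⁻¹⁹ J.
Energy delivered: (468 mW)(364 s) = 170.4 J.
Photons incident: 170.4 / 5.930×10⁻¹⁹ = 2.874×10²⁰, i.e. 2.874×10²⁰/6.022×10²³ = 4.773×10⁻⁴ mol.
Photons absorbed: 0.904 × 4.773×10⁻⁴ = 4.315×10⁻⁴ mol.
Product: Φ × n_abs = 0.328 × 4.315×10⁻⁴ = 1.415×10⁻⁴ mol.
As a count: 1.415×10⁻⁴ × 6.022×10²³ = 8.52×10¹⁹.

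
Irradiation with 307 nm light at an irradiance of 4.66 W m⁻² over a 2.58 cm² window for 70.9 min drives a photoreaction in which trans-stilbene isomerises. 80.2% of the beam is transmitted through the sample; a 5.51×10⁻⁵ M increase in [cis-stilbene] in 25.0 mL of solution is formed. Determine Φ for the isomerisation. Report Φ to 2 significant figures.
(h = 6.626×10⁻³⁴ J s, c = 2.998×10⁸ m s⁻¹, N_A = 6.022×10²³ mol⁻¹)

Product: (5.51×10⁻⁵ M)(0.025 L) = 1.378×10⁻⁶ mol.
Photon energy at 307 nm: hc/λ = (6.626×10⁻³⁴)(2.998×10⁸)/(307×10⁻⁹) = 6.471×10⁻¹⁹ J.
Energy delivered: (4.66 W m⁻²)(2.58×10⁻⁴ m²)(4254 s) = 5.114 J.
Photons incident: 5.114 / 6.471×10⁻¹⁹ = 7.903×10¹⁸, i.e. 7.903×10¹⁸/6.022×10²³ = 1.312×10⁻⁵ mol.
Fraction absorbed: 1 − 80.2/100 = 0.1980.
Photons absorbed: 0.1980 × 1.312×10⁻⁵ = 2.598×10⁻⁶ mol.
Φ = 1.378×10⁻⁶ mol / 2.598×10⁻⁶ mol photons = 0.53.

Φ = 0.53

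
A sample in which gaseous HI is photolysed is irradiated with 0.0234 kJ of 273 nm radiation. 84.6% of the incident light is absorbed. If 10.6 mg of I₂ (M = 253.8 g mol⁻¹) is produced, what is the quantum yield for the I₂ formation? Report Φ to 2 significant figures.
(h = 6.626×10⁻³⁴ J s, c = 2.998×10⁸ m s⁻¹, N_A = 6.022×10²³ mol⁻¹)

Product: 10.6 mg / 253.8 g mol⁻¹ = 4.177×10⁻⁵ mol.
Photon energy at 273 nm: hc/λ = (6.626×10⁻³⁴)(2.998×10⁸)/(273×10⁻⁹) = 7.276×10⁻¹⁹ J.
Incident energy: 0.0234 kJ = 23.4 J.
Photons incident: 23.4 / 7.276×10⁻¹⁹ = 3.216×10¹⁹, i.e. 3.216×10¹⁹/6.022×10²³ = 5.340×10⁻⁵ mol.
Photons absorbed: 0.846 × 5.340×10⁻⁵ = 4.518×10⁻⁵ mol.
Φ = 4.177×10⁻⁵ mol / 4.518×10⁻⁵ mol photons = 0.92.

Φ = 0.92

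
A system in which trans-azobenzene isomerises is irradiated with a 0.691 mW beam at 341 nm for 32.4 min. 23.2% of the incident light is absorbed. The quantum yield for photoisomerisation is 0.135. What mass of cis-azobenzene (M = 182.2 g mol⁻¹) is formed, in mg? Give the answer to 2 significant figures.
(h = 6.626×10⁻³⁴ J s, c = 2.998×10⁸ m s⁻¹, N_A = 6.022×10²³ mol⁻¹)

0.022 mg

Photon energy at 341 nm: hc/λ = (6.626×10⁻³⁴)(2.998×10⁸)/(341×10⁻⁹) = 5.825×10⁻¹⁹ J.
Energy delivered: (0.691 mW)(1944 s) = 1.343 J.
Photons incident: 1.343 / 5.825×10⁻¹⁹ = 2.306×10¹⁸, i.e. 2.306×10¹⁸/6.022×10²³ = 3.829×10⁻⁶ mol.
Photons absorbed: 0.232 × 3.829×10⁻⁶ = 8.883×10⁻⁷ mol.
Product: Φ × n_abs = 0.135 × 8.883×10⁻⁷ = 1.199×10⁻⁷ mol.
Mass: 1.199×10⁻⁷ × 182.2 = 2.185×10⁻⁵ g = 0.022 mg.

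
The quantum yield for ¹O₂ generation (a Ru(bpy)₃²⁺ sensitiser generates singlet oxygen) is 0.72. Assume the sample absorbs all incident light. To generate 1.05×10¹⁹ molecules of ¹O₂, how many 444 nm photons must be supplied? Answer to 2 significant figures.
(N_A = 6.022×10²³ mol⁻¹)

Product: 1.05×10¹⁹ / 6.022×10²³ = 1.744×10⁻⁵ mol.
Photons that must be absorbed: 1.744×10⁻⁵ / 0.72 = 2.422×10⁻⁵ mol.
Photon count: 2.422×10⁻⁵ × 6.022×10²³ = 1.5×10¹⁹.

1.5×10¹⁹ photons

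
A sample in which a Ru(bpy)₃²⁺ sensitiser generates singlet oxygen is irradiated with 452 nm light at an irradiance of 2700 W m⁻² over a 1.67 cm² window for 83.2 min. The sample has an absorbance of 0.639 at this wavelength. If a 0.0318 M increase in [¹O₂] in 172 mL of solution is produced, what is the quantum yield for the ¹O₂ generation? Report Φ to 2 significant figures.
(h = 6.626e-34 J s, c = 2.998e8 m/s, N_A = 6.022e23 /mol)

Φ = 0.83

Product: (0.0318 M)(0.172 L) = 0.005470 mol.
Photon energy at 452 nm: hc/λ = (6.626e-34)(2.998e8)/(452e-9) = 4.395e-19 J.
Energy delivered: (2700 W m⁻²)(1.67e-4 m²)(4992 s) = 2251 J.
Photons incident: 2251 / 4.395e-19 = 5.122e21, i.e. 5.122e21/6.022e23 = 0.008505 mol.
Fraction absorbed: 1 − 10^(−0.639) = 0.7704.
Photons absorbed: 0.7704 × 0.008505 = 0.006552 mol.
Φ = 0.005470 mol / 0.006552 mol photons = 0.83.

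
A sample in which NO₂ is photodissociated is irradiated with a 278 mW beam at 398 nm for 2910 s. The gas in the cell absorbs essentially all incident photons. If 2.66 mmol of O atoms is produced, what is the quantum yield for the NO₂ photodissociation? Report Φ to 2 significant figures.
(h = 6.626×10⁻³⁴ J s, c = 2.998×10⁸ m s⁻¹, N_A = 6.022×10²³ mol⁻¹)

Product: 2.66 mmol = 0.00266 mol.
Photon energy at 398 nm: hc/λ = (6.626×10⁻³⁴)(2.998×10⁸)/(398×10⁻⁹) = 4.991×10⁻¹⁹ J.
Energy delivered: (278 mW)(2910 s) = 809.0 J.
Photons incident: 809.0 / 4.991×10⁻¹⁹ = 1.621×10²¹, i.e. 1.621×10²¹/6.022×10²³ = 0.002692 mol.
Φ = 0.00266 mol / 0.002692 mol photons = 0.99.

Φ = 0.99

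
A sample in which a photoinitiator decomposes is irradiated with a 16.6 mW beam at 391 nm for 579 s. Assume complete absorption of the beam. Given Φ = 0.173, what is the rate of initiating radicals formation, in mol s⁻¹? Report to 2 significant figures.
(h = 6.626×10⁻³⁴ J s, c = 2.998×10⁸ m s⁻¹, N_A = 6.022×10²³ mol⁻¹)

9.4×10⁻⁹ mol s⁻¹

Photon energy at 391 nm: hc/λ = (6.626×10⁻³⁴)(2.998×10⁸)/(391×10⁻⁹) = 5.080×10⁻¹⁹ J.
Energy delivered: (16.6 mW)(579 s) = 9.611 J.
Photons incident: 9.611 / 5.080×10⁻¹⁹ = 1.892×10¹⁹, i.e. 1.892×10¹⁹/6.022×10²³ = 3.142×10⁻⁵ mol.
Product formed: 0.173 × 3.142×10⁻⁵ = 5.436×10⁻⁶ mol.
Rate: 5.436×10⁻⁶ / 579 s = 9.4×10⁻⁹ mol s⁻¹.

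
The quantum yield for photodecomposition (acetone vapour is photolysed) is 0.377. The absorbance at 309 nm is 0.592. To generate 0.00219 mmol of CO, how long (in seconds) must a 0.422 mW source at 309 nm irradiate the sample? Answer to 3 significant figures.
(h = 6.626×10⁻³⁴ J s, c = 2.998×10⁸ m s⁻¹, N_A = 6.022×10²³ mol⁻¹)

t ≈ 7160 s

Product: 0.00219 mmol = 2.19×10⁻⁶ mol.
Photons that must be absorbed: 2.19×10⁻⁶ / 0.377 = 5.809×10⁻⁶ mol.
Fraction absorbed: 1 − 10^(−0.592) = 0.7441.
Incident photons needed: 5.809×10⁻⁶ / 0.7441 = 7.807×10⁻⁶ mol.
Photon energy: hc/λ = 6.429×10⁻¹⁹ J; per mole, 3.872×10⁵ J mol⁻¹.
Energy required: 7.807×10⁻⁶ × 3.872×10⁵ = 3.023 J.
Time: 3.023 J / 0.000422 W = 7160 s.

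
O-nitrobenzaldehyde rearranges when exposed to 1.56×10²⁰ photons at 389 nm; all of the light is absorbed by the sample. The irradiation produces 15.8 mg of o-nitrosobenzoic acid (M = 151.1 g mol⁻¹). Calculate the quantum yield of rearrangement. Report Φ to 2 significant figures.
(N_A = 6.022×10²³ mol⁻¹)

Product: 15.8 mg / 151.1 g mol⁻¹ = 1.046×10⁻⁴ mol.
Moles of photons: 1.56×10²⁰ / 6.022×10²³ = 2.591×10⁻⁴ mol.
Φ = 1.046×10⁻⁴ mol / 2.591×10⁻⁴ mol photons = 0.40.

Φ = 0.40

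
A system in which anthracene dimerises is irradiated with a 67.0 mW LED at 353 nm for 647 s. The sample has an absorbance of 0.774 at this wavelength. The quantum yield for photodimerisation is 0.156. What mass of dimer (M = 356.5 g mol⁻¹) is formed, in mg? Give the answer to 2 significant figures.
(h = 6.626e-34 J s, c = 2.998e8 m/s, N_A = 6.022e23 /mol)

5.9 mg

Photon energy at 353 nm: hc/λ = (6.626e-34)(2.998e8)/(353e-9) = 5.627e-19 J.
Energy delivered: (67.0 mW)(647 s) = 43.35 J.
Photons incident: 43.35 / 5.627e-19 = 7.704e19, i.e. 7.704e19/6.022e23 = 1.279e-4 mol.
Fraction absorbed: 1 − 10^(−0.774) = 0.8317.
Photons absorbed: 0.8317 × 1.279e-4 = 1.064e-4 mol.
Product: Φ × n_abs = 0.156 × 1.064e-4 = 1.660e-5 mol.
Mass: 1.660e-5 × 356.5 = 0.005918 g = 5.9 mg.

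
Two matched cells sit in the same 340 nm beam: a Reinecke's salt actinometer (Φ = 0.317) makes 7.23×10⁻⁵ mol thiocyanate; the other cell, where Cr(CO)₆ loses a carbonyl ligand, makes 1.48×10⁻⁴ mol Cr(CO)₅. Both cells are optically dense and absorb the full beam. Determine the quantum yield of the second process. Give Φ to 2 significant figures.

Φ = 0.65

Photons absorbed by the actinometer: 7.23×10⁻⁵ / 0.317 = 2.281×10⁻⁴ mol.
Φ(unknown) = 1.48×10⁻⁴ / 2.281×10⁻⁴ = 0.65.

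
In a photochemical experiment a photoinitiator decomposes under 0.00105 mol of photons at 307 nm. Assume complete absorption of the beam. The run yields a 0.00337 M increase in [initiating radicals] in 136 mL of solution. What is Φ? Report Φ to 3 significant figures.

Product: (0.00337 M)(0.136 L) = 4.583e-4 mol.
Φ = 4.583e-4 mol / 0.00105 mol photons = 0.436.

Φ = 0.436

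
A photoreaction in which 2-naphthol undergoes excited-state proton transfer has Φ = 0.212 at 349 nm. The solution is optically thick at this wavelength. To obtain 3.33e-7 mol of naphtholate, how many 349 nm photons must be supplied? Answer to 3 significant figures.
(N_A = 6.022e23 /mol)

9.46e17 photons

Photons that must be absorbed: 3.33e-7 / 0.212 = 1.571e-6 mol.
Photon count: 1.571e-6 × 6.022e23 = 9.46e17.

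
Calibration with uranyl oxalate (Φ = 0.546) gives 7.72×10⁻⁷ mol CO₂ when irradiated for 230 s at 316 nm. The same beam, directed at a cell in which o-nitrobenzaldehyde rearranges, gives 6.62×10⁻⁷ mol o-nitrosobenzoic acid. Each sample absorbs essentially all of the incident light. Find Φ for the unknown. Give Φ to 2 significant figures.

Photons absorbed by the actinometer: 7.72×10⁻⁷ / 0.546 = 1.414×10⁻⁶ mol.
Φ(unknown) = 6.62×10⁻⁷ / 1.414×10⁻⁶ = 0.47.

Φ = 0.47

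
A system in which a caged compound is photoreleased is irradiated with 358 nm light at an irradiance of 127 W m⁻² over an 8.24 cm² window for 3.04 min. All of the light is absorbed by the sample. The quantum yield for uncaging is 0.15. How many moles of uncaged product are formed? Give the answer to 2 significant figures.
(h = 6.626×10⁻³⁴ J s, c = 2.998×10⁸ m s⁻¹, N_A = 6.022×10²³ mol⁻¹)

8.6×10⁻⁶ mol

Photon energy at 358 nm: hc/λ = (6.626×10⁻³⁴)(2.998×10⁸)/(358×10⁻⁹) = 5.549×10⁻¹⁹ J.
Energy delivered: (127 W m⁻²)(8.24×10⁻⁴ m²)(182.4 s) = 19.09 J.
Photons incident: 19.09 / 5.549×10⁻¹⁹ = 3.440×10¹⁹, i.e. 3.440×10¹⁹/6.022×10²³ = 5.712×10⁻⁵ mol.
Product: Φ × n_abs = 0.15 × 5.712×10⁻⁵ = 8.568×10⁻⁶ mol.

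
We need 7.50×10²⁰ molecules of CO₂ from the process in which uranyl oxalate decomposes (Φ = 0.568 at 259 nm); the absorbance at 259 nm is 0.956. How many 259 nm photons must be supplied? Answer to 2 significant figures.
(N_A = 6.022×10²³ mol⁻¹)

Product: 7.50×10²⁰ / 6.022×10²³ = 0.001245 mol.
Photons that must be absorbed: 0.001245 / 0.568 = 0.002192 mol.
Fraction absorbed: 1 − 10^(−0.956) = 0.8893.
Incident photons needed: 0.002192 / 0.8893 = 0.002465 mol.
Photon count: 0.002465 × 6.022×10²³ = 1.5×10²¹.

1.5×10²¹ photons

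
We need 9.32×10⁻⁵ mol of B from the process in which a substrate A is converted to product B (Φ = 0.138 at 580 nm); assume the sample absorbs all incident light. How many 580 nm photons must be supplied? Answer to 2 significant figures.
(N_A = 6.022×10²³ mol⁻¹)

Photons that must be absorbed: 9.32×10⁻⁵ / 0.138 = 6.754×10⁻⁴ mol.
Photon count: 6.754×10⁻⁴ × 6.022×10²³ = 4.1×10²⁰.

4.1×10²⁰ photons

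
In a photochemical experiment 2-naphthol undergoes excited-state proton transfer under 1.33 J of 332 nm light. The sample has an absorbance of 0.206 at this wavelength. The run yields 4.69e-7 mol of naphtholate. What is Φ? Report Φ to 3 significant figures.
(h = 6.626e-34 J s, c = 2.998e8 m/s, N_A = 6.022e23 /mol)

Photon energy at 332 nm: hc/λ = (6.626e-34)(2.998e8)/(332e-9) = 5.983e-19 J.
Photons incident: 1.33 / 5.983e-19 = 2.223e18, i.e. 2.223e18/6.022e23 = 3.691e-6 mol.
Fraction absorbed: 1 − 10^(−0.206) = 0.3777.
Photons absorbed: 0.3777 × 3.691e-6 = 1.394e-6 mol.
Φ = 4.69e-7 mol / 1.394e-6 mol photons = 0.336.

Φ = 0.336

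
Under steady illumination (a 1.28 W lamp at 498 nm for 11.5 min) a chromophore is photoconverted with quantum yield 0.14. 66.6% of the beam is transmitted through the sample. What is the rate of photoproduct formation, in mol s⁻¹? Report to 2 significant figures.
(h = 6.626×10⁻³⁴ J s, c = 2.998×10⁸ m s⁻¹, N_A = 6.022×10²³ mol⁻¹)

Photon energy at 498 nm: hc/λ = (6.626×10⁻³⁴)(2.998×10⁸)/(498×10⁻⁹) = 3.989×10⁻¹⁹ J.
Energy delivered: (1.28 W)(690 s) = 883.2 J.
Photons incident: 883.2 / 3.989×10⁻¹⁹ = 2.214×10²¹, i.e. 2.214×10²¹/6.022×10²³ = 0.003677 mol.
Fraction absorbed: 1 − 66.6/100 = 0.3340.
Photons absorbed: 0.3340 × 0.003677 = 0.001228 mol.
Product formed: 0.14 × 0.001228 = 1.719×10⁻⁴ mol.
Rate: 1.719×10⁻⁴ / 690 s = 2.5×10⁻⁷ mol s⁻¹.

2.5×10⁻⁷ mol s⁻¹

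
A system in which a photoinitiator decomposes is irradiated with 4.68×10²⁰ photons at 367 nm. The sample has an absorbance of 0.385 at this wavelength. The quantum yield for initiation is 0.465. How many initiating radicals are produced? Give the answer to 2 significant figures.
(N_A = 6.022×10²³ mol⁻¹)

1.3×10²⁰ initiating radicals

Moles of photons: 4.68×10²⁰ / 6.022×10²³ = 7.772×10⁻⁴ mol.
Fraction absorbed: 1 − 10^(−0.385) = 0.5879.
Photons absorbed: 0.5879 × 7.772×10⁻⁴ = 4.569×10⁻⁴ mol.
Product: Φ × n_abs = 0.465 × 4.569×10⁻⁴ = 2.125×10⁻⁴ mol.
As a count: 2.125×10⁻⁴ × 6.022×10²³ = 1.3×10²⁰.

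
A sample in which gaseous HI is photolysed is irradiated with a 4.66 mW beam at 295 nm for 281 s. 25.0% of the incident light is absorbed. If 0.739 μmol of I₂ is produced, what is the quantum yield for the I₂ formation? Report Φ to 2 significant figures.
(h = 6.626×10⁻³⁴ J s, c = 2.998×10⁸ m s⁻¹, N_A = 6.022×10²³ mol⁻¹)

Product: 0.739 μmol = 7.39×10⁻⁷ mol.
Photon energy at 295 nm: hc/λ = (6.626×10⁻³⁴)(2.998×10⁸)/(295×10⁻⁹) = 6.734×10⁻¹⁹ J.
Energy delivered: (4.66 mW)(281 s) = 1.309 J.
Photons incident: 1.309 / 6.734×10⁻¹⁹ = 1.944×10¹⁸, i.e. 1.944×10¹⁸/6.022×10²³ = 3.228×10⁻⁶ mol.
Photons absorbed: 0.250 × 3.228×10⁻⁶ = 8.070×10⁻⁷ mol.
Φ = 7.39×10⁻⁷ mol / 8.070×10⁻⁷ mol photons = 0.92.

Φ = 0.92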